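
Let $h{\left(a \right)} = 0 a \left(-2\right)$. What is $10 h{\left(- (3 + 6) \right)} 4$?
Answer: $0$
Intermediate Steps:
$h{\left(a \right)} = 0$ ($h{\left(a \right)} = 0 \left(-2\right) = 0$)
$10 h{\left(- (3 + 6) \right)} 4 = 10 \cdot 0 \cdot 4 = 0 \cdot 4 = 0$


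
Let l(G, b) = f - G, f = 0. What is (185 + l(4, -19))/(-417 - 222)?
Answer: -181/639 ≈ -0.28326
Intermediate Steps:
l(G, b) = -G (l(G, b) = 0 - G = -G)
(185 + l(4, -19))/(-417 - 222) = (185 - 1*4)/(-417 - 222) = (185 - 4)/(-639) = 181*(-1/639) = -181/639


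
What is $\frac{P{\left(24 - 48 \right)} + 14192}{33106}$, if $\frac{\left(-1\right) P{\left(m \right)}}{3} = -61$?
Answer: $\frac{14375}{33106} \approx 0.43421$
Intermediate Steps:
$P{\left(m \right)} = 183$ ($P{\left(m \right)} = \left(-3\right) \left(-61\right) = 183$)
$\frac{P{\left(24 - 48 \right)} + 14192}{33106} = \frac{183 + 14192}{33106} = 14375 \cdot \frac{1}{33106} = \frac{14375}{33106}$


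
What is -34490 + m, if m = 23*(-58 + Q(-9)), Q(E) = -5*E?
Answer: -34789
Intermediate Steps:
m = -299 (m = 23*(-58 - 5*(-9)) = 23*(-58 + 45) = 23*(-13) = -299)
-34490 + m = -34490 - 299 = -34789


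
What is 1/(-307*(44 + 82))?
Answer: -1/38682 ≈ -2.5852e-5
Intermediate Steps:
1/(-307*(44 + 82)) = 1/(-307*126) = 1/(-38682) = -1/38682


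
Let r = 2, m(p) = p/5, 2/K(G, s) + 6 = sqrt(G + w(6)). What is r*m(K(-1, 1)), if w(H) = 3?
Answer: -12/85 - 2*sqrt(2)/85 ≈ -0.17445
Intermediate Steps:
K(G, s) = 2/(-6 + sqrt(3 + G)) (K(G, s) = 2/(-6 + sqrt(G + 3)) = 2/(-6 + sqrt(3 + G)))
m(p) = p/5 (m(p) = p*(1/5) = p/5)
r*m(K(-1, 1)) = 2*((2/(-6 + sqrt(3 - 1)))/5) = 2*((2/(-6 + sqrt(2)))/5) = 2*(2/(5*(-6 + sqrt(2)))) = 4/(5*(-6 + sqrt(2)))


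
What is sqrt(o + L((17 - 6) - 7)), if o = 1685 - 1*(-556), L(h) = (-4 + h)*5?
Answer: 3*sqrt(249) ≈ 47.339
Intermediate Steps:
L(h) = -20 + 5*h
o = 2241 (o = 1685 + 556 = 2241)
sqrt(o + L((17 - 6) - 7)) = sqrt(2241 + (-20 + 5*((17 - 6) - 7))) = sqrt(2241 + (-20 + 5*(11 - 7))) = sqrt(2241 + (-20 + 5*4)) = sqrt(2241 + (-20 + 20)) = sqrt(2241 + 0) = sqrt(2241) = 3*sqrt(249)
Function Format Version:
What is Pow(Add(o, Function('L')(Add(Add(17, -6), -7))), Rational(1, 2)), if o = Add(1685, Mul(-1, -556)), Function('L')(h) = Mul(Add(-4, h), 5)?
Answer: Mul(3, Pow(249, Rational(1, 2))) ≈ 47.339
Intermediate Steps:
Function('L')(h) = Add(-20, Mul(5, h))
o = 2241 (o = Add(1685, 556) = 2241)
Pow(Add(o, Function('L')(Add(Add(17, -6), -7))), Rational(1, 2)) = Pow(Add(2241, Add(-20, Mul(5, Add(Add(17, -6), -7)))), Rational(1, 2)) = Pow(Add(2241, Add(-20, Mul(5, Add(11, -7)))), Rational(1, 2)) = Pow(Add(2241, Add(-20, Mul(5, 4))), Rational(1, 2)) = Pow(Add(2241, Add(-20, 20)), Rational(1, 2)) = Pow(Add(2241, 0), Rational(1, 2)) = Pow(2241, Rational(1, 2)) = Mul(3, Pow(249, Rational(1, 2)))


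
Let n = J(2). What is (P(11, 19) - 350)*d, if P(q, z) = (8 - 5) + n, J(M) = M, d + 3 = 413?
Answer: -141450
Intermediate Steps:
d = 410 (d = -3 + 413 = 410)
n = 2
P(q, z) = 5 (P(q, z) = (8 - 5) + 2 = 3 + 2 = 5)
(P(11, 19) - 350)*d = (5 - 350)*410 = -345*410 = -141450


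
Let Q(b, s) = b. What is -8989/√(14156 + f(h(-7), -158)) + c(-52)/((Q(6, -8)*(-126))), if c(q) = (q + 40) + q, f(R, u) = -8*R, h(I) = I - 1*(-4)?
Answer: 16/189 - 8989*√3545/7090 ≈ -75.403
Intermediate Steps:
h(I) = 4 + I (h(I) = I + 4 = 4 + I)
c(q) = 40 + 2*q (c(q) = (40 + q) + q = 40 + 2*q)
-8989/√(14156 + f(h(-7), -158)) + c(-52)/((Q(6, -8)*(-126))) = -8989/√(14156 - 8*(4 - 7)) + (40 + 2*(-52))/((6*(-126))) = -8989/√(14156 - 8*(-3)) + (40 - 104)/(-756) = -8989/√(14156 + 24) - 64*(-1/756) = -8989*√3545/7090 + 16/189 = 16/189 - 8989*√3545/7090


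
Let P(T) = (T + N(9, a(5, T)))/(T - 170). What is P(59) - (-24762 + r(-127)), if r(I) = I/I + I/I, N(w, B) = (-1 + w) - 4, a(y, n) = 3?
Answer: 916099/37 ≈ 24759.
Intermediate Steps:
N(w, B) = -5 + w
P(T) = (4 + T)/(-170 + T) (P(T) = (T + (-5 + 9))/(T - 170) = (T + 4)/(-170 + T) = (4 + T)/(-170 + T))
r(I) = 2 (r(I) = 1 + 1 = 2)
P(59) - (-24762 + r(-127)) = (4 + 59)/(-170 + 59) - (-24762 + 2) = 63/(-111) - 1*(-24760) = -1/111*63 + 24760 = -21/37 + 24760 = 916099/37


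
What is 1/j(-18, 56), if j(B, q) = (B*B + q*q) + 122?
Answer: 1/3582 ≈ 0.00027917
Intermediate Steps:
j(B, q) = 122 + B² + q² (j(B, q) = (B² + q²) + 122 = 122 + B² + q²)
1/j(-18, 56) = 1/(122 + (-18)² + 56²) = 1/(122 + 324 + 3136) = 1/3582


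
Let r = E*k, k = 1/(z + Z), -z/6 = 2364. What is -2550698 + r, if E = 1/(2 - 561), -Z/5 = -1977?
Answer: -6129686942417/2403141 ≈ -2.5507e+6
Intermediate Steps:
Z = 9885 (Z = -5*(-1977) = 9885)
z = -14184 (z = -6*2364 = -14184)
E = -1/559 (E = 1/(-559) = -1/559 ≈ -0.0017889)
k = -1/4299 (k = 1/(-14184 + 9885) = 1/(-4299) = -1/4299 ≈ -0.00023261)
r = 1/2403141 (r = -1/559*(-1/4299) = 1/2403141 ≈ 4.1612e-7)
-2550698 + r = -2550698 + 1/2403141 = -6129686942417/2403141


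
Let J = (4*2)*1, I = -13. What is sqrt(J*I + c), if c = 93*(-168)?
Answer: 4*I*sqrt(983) ≈ 125.41*I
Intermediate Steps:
J = 8 (J = 8*1 = 8)
c = -15624
sqrt(J*I + c) = sqrt(8*(-13) - 15624) = sqrt(-104 - 15624) = sqrt(-15728) = 4*I*sqrt(983)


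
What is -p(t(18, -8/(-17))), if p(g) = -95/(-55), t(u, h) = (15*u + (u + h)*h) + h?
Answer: -19/11 ≈ -1.7273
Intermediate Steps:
t(u, h) = h + 15*u + h*(h + u) (t(u, h) = (15*u + (h + u)*h) + h = (15*u + h*(h + u)) + h = h + 15*u + h*(h + u))
p(g) = 19/11 (p(g) = -95*(-1/55) = 19/11)
-p(t(18, -8/(-17))) = -1*19/11 = -19/11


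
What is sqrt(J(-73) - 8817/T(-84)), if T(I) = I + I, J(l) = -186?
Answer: I*sqrt(104678)/28 ≈ 11.555*I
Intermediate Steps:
T(I) = 2*I
sqrt(J(-73) - 8817/T(-84)) = sqrt(-186 - 8817/(2*(-84))) = sqrt(-186 - 8817/(-168)) = sqrt(-186 - 8817*(-1/168)) = sqrt(-186 + 2939/56) = sqrt(-7477/56) = I*sqrt(104678)/28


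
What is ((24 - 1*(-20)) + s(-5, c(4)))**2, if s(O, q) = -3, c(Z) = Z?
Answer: 1681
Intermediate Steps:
((24 - 1*(-20)) + s(-5, c(4)))**2 = ((24 - 1*(-20)) - 3)**2 = ((24 + 20) - 3)**2 = (44 - 3)**2 = 41**2 = 1681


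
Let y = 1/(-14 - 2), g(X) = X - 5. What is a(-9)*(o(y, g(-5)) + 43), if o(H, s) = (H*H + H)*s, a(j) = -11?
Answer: -61369/128 ≈ -479.45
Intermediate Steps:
g(X) = -5 + X
y = -1/16 (y = 1/(-16) = -1/16 ≈ -0.062500)
o(H, s) = s*(H + H²) (o(H, s) = (H² + H)*s = (H + H²)*s = s*(H + H²))
a(-9)*(o(y, g(-5)) + 43) = -11*(-(-5 - 5)*(1 - 1/16)/16 + 43) = -11*(-1/16*(-10)*15/16 + 43) = -11*(75/128 + 43) = -11*5579/128 = -61369/128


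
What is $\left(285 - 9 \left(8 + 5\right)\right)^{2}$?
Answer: $28224$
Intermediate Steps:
$\left(285 - 9 \left(8 + 5\right)\right)^{2} = \left(285 - 117\right)^{2} = 168^{2} = 28224$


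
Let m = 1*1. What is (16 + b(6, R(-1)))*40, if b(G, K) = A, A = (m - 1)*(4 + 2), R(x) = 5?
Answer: 640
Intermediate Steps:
m = 1
A = 0 (A = (1 - 1)*(4 + 2) = 0*6 = 0)
b(G, K) = 0
(16 + b(6, R(-1)))*40 = (16 + 0)*40 = 16*40 = 640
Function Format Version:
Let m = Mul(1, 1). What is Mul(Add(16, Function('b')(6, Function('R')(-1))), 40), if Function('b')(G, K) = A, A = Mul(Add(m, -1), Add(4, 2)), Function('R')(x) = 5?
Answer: 640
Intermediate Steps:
m = 1
A = 0 (A = Mul(Add(1, -1), Add(4, 2)) = Mul(0, 6) = 0)
Function('b')(G, K) = 0
Mul(Add(16, Function('b')(6, Function('R')(-1))), 40) = Mul(Add(16, 0), 40) = Mul(16, 40) = 640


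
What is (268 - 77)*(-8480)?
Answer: -1619680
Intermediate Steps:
(268 - 77)*(-8480) = 191*(-8480) = -1619680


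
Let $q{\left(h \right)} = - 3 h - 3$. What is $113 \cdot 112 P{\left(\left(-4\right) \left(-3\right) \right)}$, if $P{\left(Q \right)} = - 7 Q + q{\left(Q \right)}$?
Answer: $-1556688$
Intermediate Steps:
$q{\left(h \right)} = -3 - 3 h$
$P{\left(Q \right)} = -3 - 10 Q$ ($P{\left(Q \right)} = - 7 Q - \left(3 + 3 Q\right) = -3 - 10 Q$)
$113 \cdot 112 P{\left(\left(-4\right) \left(-3\right) \right)} = 113 \cdot 112 \left(-3 - 10 \left(\left(-4\right) \left(-3\right)\right)\right) = 12656 \left(-3 - 120\right) = 12656 \left(-123\right) = -1556688$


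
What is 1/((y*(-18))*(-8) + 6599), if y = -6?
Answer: 1/5735 ≈ 0.00017437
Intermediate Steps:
1/((y*(-18))*(-8) + 6599) = 1/(-6*(-18)*(-8) + 6599) = 1/(108*(-8) + 6599) = 1/(-864 + 6599) = 1/5735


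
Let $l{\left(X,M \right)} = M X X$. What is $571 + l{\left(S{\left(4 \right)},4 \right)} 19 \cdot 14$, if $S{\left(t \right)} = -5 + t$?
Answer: $1635$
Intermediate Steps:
$l{\left(X,M \right)} = M X^{2}$
$571 + l{\left(S{\left(4 \right)},4 \right)} 19 \cdot 14 = 571 + 4 \left(-5 + 4\right)^{2} \cdot 19 \cdot 14 = 571 + 4 \left(-1\right)^{2} \cdot 19 \cdot 14 = 571 + 4 \cdot 1 \cdot 19 \cdot 14 = 571 + 4 \cdot 19 \cdot 14 = 571 + 76 \cdot 14 = 571 + 1064 = 1635$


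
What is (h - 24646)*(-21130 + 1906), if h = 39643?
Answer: -288302328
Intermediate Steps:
(h - 24646)*(-21130 + 1906) = (39643 - 24646)*(-21130 + 1906) = 14997*(-19224) = -288302328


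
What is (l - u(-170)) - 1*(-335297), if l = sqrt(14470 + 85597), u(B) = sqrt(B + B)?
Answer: 335297 + 11*sqrt(827) - 2*I*sqrt(85) ≈ 3.3561e+5 - 18.439*I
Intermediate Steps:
u(B) = sqrt(2)*sqrt(B) (u(B) = sqrt(2*B) = sqrt(2)*sqrt(B))
l = 11*sqrt(827) (l = sqrt(100067) = 11*sqrt(827) ≈ 316.33)
(l - u(-170)) - 1*(-335297) = (11*sqrt(827) - sqrt(2)*sqrt(-170)) - 1*(-335297) = (11*sqrt(827) - sqrt(2)*I*sqrt(170)) + 335297 = (11*sqrt(827) - 2*I*sqrt(85)) + 335297 = 335297 + 11*sqrt(827) - 2*I*sqrt(85)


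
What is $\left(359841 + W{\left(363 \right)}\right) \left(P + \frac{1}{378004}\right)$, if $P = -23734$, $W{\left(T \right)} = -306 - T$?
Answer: $- \frac{73234737630405}{8591} \approx -8.5246 \cdot 10^{9}$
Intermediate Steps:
$\left(359841 + W{\left(363 \right)}\right) \left(P + \frac{1}{378004}\right) = \left(359841 - 669\right) \left(-23734 + \frac{1}{378004}\right) = \left(359841 - 669\right) \left(- \frac{8971546935}{378004}\right) = 359172 \left(- \frac{8971546935}{378004}\right) = - \frac{73234737630405}{8591}$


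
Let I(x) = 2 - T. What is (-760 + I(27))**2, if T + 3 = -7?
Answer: 559504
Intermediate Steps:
T = -10 (T = -3 - 7 = -10)
I(x) = 12 (I(x) = 2 - 1*(-10) = 2 + 10 = 12)
(-760 + I(27))**2 = (-760 + 12)**2 = (-748)**2 = 559504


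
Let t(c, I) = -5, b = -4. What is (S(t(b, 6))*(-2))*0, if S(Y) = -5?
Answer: 0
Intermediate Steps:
(S(t(b, 6))*(-2))*0 = -5*(-2)*0 = 10*0 = 0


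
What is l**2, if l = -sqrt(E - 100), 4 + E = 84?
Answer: -20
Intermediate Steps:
E = 80 (E = -4 + 84 = 80)
l = -2*I*sqrt(5) (l = -sqrt(80 - 100) = -sqrt(-20) = -2*I*sqrt(5) ≈ -4.4721*I)
l**2 = (-2*I*sqrt(5))**2 = -20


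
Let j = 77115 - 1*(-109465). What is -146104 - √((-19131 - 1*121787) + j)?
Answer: -146104 - 17*√158 ≈ -1.4632e+5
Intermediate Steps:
j = 186580 (j = 77115 + 109465 = 186580)
-146104 - √((-19131 - 1*121787) + j) = -146104 - √((-19131 - 1*121787) + 186580) = -146104 - √((-19131 - 121787) + 186580) = -146104 - √(-140918 + 186580) = -146104 - √45662 = -146104 - 17*√158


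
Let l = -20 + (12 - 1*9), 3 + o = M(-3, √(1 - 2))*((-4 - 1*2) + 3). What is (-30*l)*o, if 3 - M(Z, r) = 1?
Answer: -4590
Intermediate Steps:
M(Z, r) = 2 (M(Z, r) = 3 - 1*1 = 3 - 1 = 2)
o = -9 (o = -3 + 2*((-4 - 1*2) + 3) = -3 + 2*((-4 - 2) + 3) = -3 + 2*(-6 + 3) = -3 + 2*(-3) = -3 - 6 = -9)
l = -17 (l = -20 + (12 - 9) = -20 + 3 = -17)
(-30*l)*o = -30*(-17)*(-9) = 510*(-9) = -4590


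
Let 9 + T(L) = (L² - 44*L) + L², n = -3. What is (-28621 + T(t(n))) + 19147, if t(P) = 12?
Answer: -9723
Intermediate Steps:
T(L) = -9 - 44*L + 2*L² (T(L) = -9 + ((L² - 44*L) + L²) = -9 + (-44*L + 2*L²) = -9 - 44*L + 2*L²)
(-28621 + T(t(n))) + 19147 = (-28621 + (-9 - 44*12 + 2*12²)) + 19147 = (-28621 + (-9 - 528 + 2*144)) + 19147 = (-28621 + (-9 - 528 + 288)) + 19147 = (-28621 - 249) + 19147 = -28870 + 19147 = -9723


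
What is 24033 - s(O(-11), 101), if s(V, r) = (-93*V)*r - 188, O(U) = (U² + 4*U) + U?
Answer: 644159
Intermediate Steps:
O(U) = U² + 5*U
s(V, r) = -188 - 93*V*r (s(V, r) = -93*V*r - 188 = -188 - 93*V*r)
24033 - s(O(-11), 101) = 24033 - (-188 - 93*(-11*(5 - 11))*101) = 24033 - (-188 - 93*(-11*(-6))*101) = 24033 - (-188 - 93*66*101) = 24033 - (-188 - 619938) = 24033 - 1*(-620126) = 24033 + 620126 = 644159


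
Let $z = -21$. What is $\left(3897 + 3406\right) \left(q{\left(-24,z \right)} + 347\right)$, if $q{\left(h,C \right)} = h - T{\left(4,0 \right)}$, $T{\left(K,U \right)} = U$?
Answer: $2358869$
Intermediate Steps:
$q{\left(h,C \right)} = h$ ($q{\left(h,C \right)} = h - 0 = h + 0 = h$)
$\left(3897 + 3406\right) \left(q{\left(-24,z \right)} + 347\right) = \left(3897 + 3406\right) \left(-24 + 347\right) = 7303 \cdot 323 = 2358869$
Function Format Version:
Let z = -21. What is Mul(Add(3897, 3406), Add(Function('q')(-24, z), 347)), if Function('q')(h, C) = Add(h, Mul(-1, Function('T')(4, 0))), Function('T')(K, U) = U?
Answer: 2358869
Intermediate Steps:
Function('q')(h, C) = h (Function('q')(h, C) = Add(h, Mul(-1, 0)) = Add(h, 0) = h)
Mul(Add(3897, 3406), Add(Function('q')(-24, z), 347)) = Mul(Add(3897, 3406), Add(-24, 347)) = Mul(7303, 323) = 2358869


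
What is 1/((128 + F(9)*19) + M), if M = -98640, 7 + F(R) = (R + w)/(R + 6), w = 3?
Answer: -5/493149 ≈ -1.0139e-5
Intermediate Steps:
F(R) = -7 + (3 + R)/(6 + R) (F(R) = -7 + (R + 3)/(R + 6) = -7 + (3 + R)/(6 + R))
1/((128 + F(9)*19) + M) = 1/((128 + (3*(-13 - 2*9)/(6 + 9))*19) - 98640) = 1/((128 + (3*(-13 - 18)/15)*19) - 98640) = 1/((128 + (3*(1/15)*(-31))*19) - 98640) = 1/((128 - 31/5*19) - 98640) = 1/((128 - 589/5) - 98640) = 1/(51/5 - 98640) = 1/(-493149/5) = -5/493149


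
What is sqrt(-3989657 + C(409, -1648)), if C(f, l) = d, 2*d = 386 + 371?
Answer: I*sqrt(15957114)/2 ≈ 1997.3*I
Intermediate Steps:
d = 757/2 (d = (386 + 371)/2 = (1/2)*757 = 757/2 ≈ 378.50)
C(f, l) = 757/2
sqrt(-3989657 + C(409, -1648)) = sqrt(-3989657 + 757/2) = sqrt(-7978557/2) = I*sqrt(15957114)/2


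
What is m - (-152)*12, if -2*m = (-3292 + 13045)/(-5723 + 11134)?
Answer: 19729575/10822 ≈ 1823.1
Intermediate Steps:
m = -9753/10822 (m = -(-3292 + 13045)/(2*(-5723 + 11134)) = -9753/(2*5411) = -1/2*9753/5411 = -9753/10822 ≈ -0.90122)
m - (-152)*12 = -9753/10822 - (-152)*12 = -9753/10822 - 1*(-1824) = -9753/10822 + 1824 = 19729575/10822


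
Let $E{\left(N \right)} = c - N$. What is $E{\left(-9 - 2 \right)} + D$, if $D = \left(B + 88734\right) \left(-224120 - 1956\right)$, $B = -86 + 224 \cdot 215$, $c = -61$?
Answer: $-30929005458$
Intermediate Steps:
$B = 48074$ ($B = -86 + 48160 = 48074$)
$D = -30929005408$ ($D = \left(48074 + 88734\right) \left(-224120 - 1956\right) = 136808 \left(-226076\right) = -30929005408$)
$E{\left(N \right)} = -61 - N$
$E{\left(-9 - 2 \right)} + D = \left(-61 - \left(-9 - 2\right)\right) - 30929005408 = \left(-61 - -11\right) - 30929005408 = \left(-61 + 11\right) - 30929005408 = -50 - 30929005408 = -30929005458$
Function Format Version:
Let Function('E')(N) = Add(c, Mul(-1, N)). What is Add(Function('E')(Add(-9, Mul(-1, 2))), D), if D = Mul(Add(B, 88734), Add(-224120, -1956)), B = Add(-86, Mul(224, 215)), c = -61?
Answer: -30929005458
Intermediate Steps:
B = 48074 (B = Add(-86, 48160) = 48074)
D = -30929005408 (D = Mul(Add(48074, 88734), Add(-224120, -1956)) = Mul(136808, -226076) = -30929005408)
Function('E')(N) = Add(-61, Mul(-1, N))
Add(Function('E')(Add(-9, Mul(-1, 2))), D) = Add(Add(-61, Mul(-1, Add(-9, Mul(-1, 2)))), -30929005408) = Add(Add(-61, Mul(-1, Add(-9, -2))), -30929005408) = Add(Add(-61, Mul(-1, -11)), -30929005408) = Add(Add(-61, 11), -30929005408) = Add(-50, -30929005408) = -30929005458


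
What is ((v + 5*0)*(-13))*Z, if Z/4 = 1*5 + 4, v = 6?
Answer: -2808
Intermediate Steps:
Z = 36 (Z = 4*(1*5 + 4) = 4*(5 + 4) = 4*9 = 36)
((v + 5*0)*(-13))*Z = ((6 + 5*0)*(-13))*36 = ((6 + 0)*(-13))*36 = (6*(-13))*36 = -78*36 = -2808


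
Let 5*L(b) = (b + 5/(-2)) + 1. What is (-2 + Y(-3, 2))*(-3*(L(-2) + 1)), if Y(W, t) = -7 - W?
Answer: 27/5 ≈ 5.4000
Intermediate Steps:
L(b) = -3/10 + b/5 (L(b) = ((b + 5/(-2)) + 1)/5 = ((b + 5*(-½)) + 1)/5 = ((b - 5/2) + 1)/5 = ((-5/2 + b) + 1)/5 = (-3/2 + b)/5 = -3/10 + b/5)
(-2 + Y(-3, 2))*(-3*(L(-2) + 1)) = (-2 + (-7 - 1*(-3)))*(-3*((-3/10 + (⅕)*(-2)) + 1)) = (-2 + (-7 + 3))*(-3*((-3/10 - ⅖) + 1)) = (-2 - 4)*(-3*(-7/10 + 1)) = -(-18)*3/10 = -6*(-9/10) = 27/5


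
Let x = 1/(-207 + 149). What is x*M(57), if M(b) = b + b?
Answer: -57/29 ≈ -1.9655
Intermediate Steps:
x = -1/58 (x = 1/(-58) = -1/58 ≈ -0.017241)
M(b) = 2*b
x*M(57) = -57/29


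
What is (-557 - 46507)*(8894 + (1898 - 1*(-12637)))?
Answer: -1102662456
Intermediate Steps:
(-557 - 46507)*(8894 + (1898 - 1*(-12637))) = -47064*(8894 + (1898 + 12637)) = -47064*(8894 + 14535) = -47064*23429 = -1102662456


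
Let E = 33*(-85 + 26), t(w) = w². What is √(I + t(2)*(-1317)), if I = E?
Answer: I*√7215 ≈ 84.941*I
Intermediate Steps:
E = -1947 (E = 33*(-59) = -1947)
I = -1947
√(I + t(2)*(-1317)) = √(-1947 + 2²*(-1317)) = √(-1947 + 4*(-1317)) = √(-1947 - 5268) = √(-7215) = I*√7215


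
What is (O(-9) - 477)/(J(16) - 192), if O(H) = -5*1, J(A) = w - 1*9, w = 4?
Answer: 482/197 ≈ 2.4467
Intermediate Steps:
J(A) = -5 (J(A) = 4 - 1*9 = 4 - 9 = -5)
O(H) = -5
(O(-9) - 477)/(J(16) - 192) = (-5 - 477)/(-5 - 192) = -482/(-197) = -482*(-1/197) = 482/197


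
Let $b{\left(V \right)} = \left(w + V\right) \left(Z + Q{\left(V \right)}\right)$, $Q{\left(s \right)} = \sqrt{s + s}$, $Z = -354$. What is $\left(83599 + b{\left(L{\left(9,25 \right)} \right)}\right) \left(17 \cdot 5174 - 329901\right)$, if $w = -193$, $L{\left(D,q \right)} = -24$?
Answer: $-38811770231 + 210006524 i \sqrt{3} \approx -3.8812 \cdot 10^{10} + 3.6374 \cdot 10^{8} i$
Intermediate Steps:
$Q{\left(s \right)} = \sqrt{2} \sqrt{s}$ ($Q{\left(s \right)} = \sqrt{2 s} = \sqrt{2} \sqrt{s}$)
$b{\left(V \right)} = \left(-354 + \sqrt{2} \sqrt{V}\right) \left(-193 + V\right)$ ($b{\left(V \right)} = \left(-193 + V\right) \left(-354 + \sqrt{2} \sqrt{V}\right) = \left(-354 + \sqrt{2} \sqrt{V}\right) \left(-193 + V\right)$)
$\left(83599 + b{\left(L{\left(9,25 \right)} \right)}\right) \left(17 \cdot 5174 - 329901\right) = \left(83599 + \left(68322 - -8496 + \sqrt{2} \left(-24\right)^{\frac{3}{2}} - 193 \sqrt{2} \sqrt{-24}\right)\right) \left(17 \cdot 5174 - 329901\right) = \left(83599 + \left(68322 + 8496 + \sqrt{2} \left(- 48 i \sqrt{6}\right) - 193 \sqrt{2} \cdot 2 i \sqrt{6}\right)\right) \left(87958 - 329901\right) = \left(83599 + \left(68322 + 8496 - 96 i \sqrt{3} - 772 i \sqrt{3}\right)\right) \left(-241943\right) = \left(83599 + \left(76818 - 868 i \sqrt{3}\right)\right) \left(-241943\right) = \left(160417 - 868 i \sqrt{3}\right) \left(-241943\right) = -38811770231 + 210006524 i \sqrt{3}$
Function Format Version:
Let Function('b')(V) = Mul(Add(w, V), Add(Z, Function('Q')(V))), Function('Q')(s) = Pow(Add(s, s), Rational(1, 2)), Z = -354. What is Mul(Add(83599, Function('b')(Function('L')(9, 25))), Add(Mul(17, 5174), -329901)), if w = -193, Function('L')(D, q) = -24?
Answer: Add(-38811770231, Mul(210006524, I, Pow(3, Rational(1, 2)))) ≈ Add(-3.8812e+10, Mul(3.6374e+8, I))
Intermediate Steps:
Function('Q')(s) = Mul(Pow(2, Rational(1, 2)), Pow(s, Rational(1, 2))) (Function('Q')(s) = Pow(Mul(2, s), Rational(1, 2)) = Mul(Pow(2, Rational(1, 2)), Pow(s, Rational(1, 2))))
Function('b')(V) = Mul(Add(-354, Mul(Pow(2, Rational(1, 2)), Pow(V, Rational(1, 2)))), Add(-193, V)) (Function('b')(V) = Mul(Add(-193, V), Add(-354, Mul(Pow(2, Rational(1, 2)), Pow(V, Rational(1, 2))))) = Mul(Add(-354, Mul(Pow(2, Rational(1, 2)), Pow(V, Rational(1, 2)))), Add(-193, V)))
Mul(Add(83599, Function('b')(Function('L')(9, 25))), Add(Mul(17, 5174), -329901)) = Mul(Add(83599, Add(68322, Mul(-354, -24), Mul(Pow(2, Rational(1, 2)), Pow(-24, Rational(3, 2))), Mul(-193, Pow(2, Rational(1, 2)), Pow(-24, Rational(1, 2))))), Add(Mul(17, 5174), -329901)) = Mul(Add(83599, Add(68322, 8496, Mul(Pow(2, Rational(1, 2)), Mul(-48, I, Pow(6, Rational(1, 2)))), Mul(-193, Pow(2, Rational(1, 2)), Mul(2, I, Pow(6, Rational(1, 2)))))), Add(87958, -329901)) = Mul(Add(83599, Add(68322, 8496, Mul(-96, I, Pow(3, Rational(1, 2))), Mul(-772, I, Pow(3, Rational(1, 2))))), -241943) = Mul(Add(83599, Add(76818, Mul(-868, I, Pow(3, Rational(1, 2))))), -241943) = Mul(Add(160417, Mul(-868, I, Pow(3, Rational(1, 2)))), -241943) = Add(-38811770231, Mul(210006524, I, Pow(3, Rational(1, 2))))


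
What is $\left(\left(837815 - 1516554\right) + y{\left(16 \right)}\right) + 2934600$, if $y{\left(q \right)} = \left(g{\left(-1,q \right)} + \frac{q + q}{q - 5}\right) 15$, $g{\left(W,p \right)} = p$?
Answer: $\frac{24817591}{11} \approx 2.2561 \cdot 10^{6}$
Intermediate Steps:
$y{\left(q \right)} = 15 q + \frac{30 q}{-5 + q}$ ($y{\left(q \right)} = \left(q + \frac{q + q}{q - 5}\right) 15 = \left(q + \frac{2 q}{-5 + q}\right) 15 = 15 q + \frac{30 q}{-5 + q}$)
$\left(\left(837815 - 1516554\right) + y{\left(16 \right)}\right) + 2934600 = \left(\left(837815 - 1516554\right) + 15 \cdot 16 \frac{1}{-5 + 16} \left(-3 + 16\right)\right) + 2934600 = \left(\left(837815 - 1516554\right) + 15 \cdot 16 \cdot \frac{1}{11} \cdot 13\right) + 2934600 = \left(-678739 + 15 \cdot 16 \cdot \frac{1}{11} \cdot 13\right) + 2934600 = \left(-678739 + \frac{3120}{11}\right) + 2934600 = - \frac{7463009}{11} + 2934600 = \frac{24817591}{11}$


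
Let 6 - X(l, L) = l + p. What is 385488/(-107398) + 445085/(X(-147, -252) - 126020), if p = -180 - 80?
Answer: -48110615023/6744970293 ≈ -7.1328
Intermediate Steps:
p = -260
X(l, L) = 266 - l (X(l, L) = 6 - (l - 260) = 6 - (-260 + l) = 6 + (260 - l) = 266 - l)
385488/(-107398) + 445085/(X(-147, -252) - 126020) = 385488/(-107398) + 445085/((266 - 1*(-147)) - 126020) = 385488*(-1/107398) + 445085/((266 + 147) - 126020) = -192744/53699 + 445085/(413 - 126020) = -192744/53699 + 445085/(-125607) = -192744/53699 + 445085*(-1/125607) = -192744/53699 - 445085/125607 = -48110615023/6744970293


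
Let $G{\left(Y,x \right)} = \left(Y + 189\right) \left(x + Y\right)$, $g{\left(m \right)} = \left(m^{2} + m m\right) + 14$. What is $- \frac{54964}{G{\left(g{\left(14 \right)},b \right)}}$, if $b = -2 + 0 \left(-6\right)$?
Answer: $- \frac{1963}{8585} \approx -0.22865$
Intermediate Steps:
$g{\left(m \right)} = 14 + 2 m^{2}$ ($g{\left(m \right)} = \left(m^{2} + m^{2}\right) + 14 = 2 m^{2} + 14 = 14 + 2 m^{2}$)
$b = -2$ ($b = -2 + 0 = -2$)
$G{\left(Y,x \right)} = \left(189 + Y\right) \left(Y + x\right)$
$- \frac{54964}{G{\left(g{\left(14 \right)},b \right)}} = - \frac{54964}{\left(14 + 2 \cdot 14^{2}\right)^{2} + 189 \left(14 + 2 \cdot 14^{2}\right) + 189 \left(-2\right) + \left(14 + 2 \cdot 14^{2}\right) \left(-2\right)} = - \frac{54964}{\left(14 + 2 \cdot 196\right)^{2} + 189 \left(14 + 2 \cdot 196\right) - 378 + \left(14 + 2 \cdot 196\right) \left(-2\right)} = - \frac{54964}{\left(14 + 392\right)^{2} + 189 \left(14 + 392\right) - 378 + \left(14 + 392\right) \left(-2\right)} = - \frac{54964}{406^{2} + 189 \cdot 406 - 378 + 406 \left(-2\right)} = - \frac{54964}{164836 + 76734 - 378 - 812} = - \frac{54964}{240380} = \left(-54964\right) \frac{1}{240380} = - \frac{1963}{8585}$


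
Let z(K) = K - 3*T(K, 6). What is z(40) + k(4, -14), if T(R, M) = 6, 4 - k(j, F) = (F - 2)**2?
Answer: -230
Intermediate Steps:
k(j, F) = 4 - (-2 + F)**2 (k(j, F) = 4 - (F - 2)**2 = 4 - (-2 + F)**2)
z(K) = -18 + K (z(K) = K - 3*6 = K - 18 = -18 + K)
z(40) + k(4, -14) = (-18 + 40) - 14*(4 - 1*(-14)) = 22 - 14*(4 + 14) = 22 - 14*18 = 22 - 252 = -230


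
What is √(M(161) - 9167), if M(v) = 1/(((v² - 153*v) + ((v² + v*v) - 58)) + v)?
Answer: I*√25977007180030/53233 ≈ 95.745*I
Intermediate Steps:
M(v) = 1/(-58 - 152*v + 3*v²) (M(v) = 1/(((v² - 153*v) + ((v² + v²) - 58)) + v) = 1/(((v² - 153*v) + (2*v² - 58)) + v) = 1/(((v² - 153*v) + (-58 + 2*v²)) + v) = 1/((-58 - 153*v + 3*v²) + v) = 1/(-58 - 152*v + 3*v²))
√(M(161) - 9167) = √(1/(-58 - 152*161 + 3*161²) - 9167) = √(1/(-58 - 24472 + 3*25921) - 9167) = √(1/(-58 - 24472 + 77763) - 9167) = √(1/53233 - 9167) = √(-487986910/53233) = I*√25977007180030/53233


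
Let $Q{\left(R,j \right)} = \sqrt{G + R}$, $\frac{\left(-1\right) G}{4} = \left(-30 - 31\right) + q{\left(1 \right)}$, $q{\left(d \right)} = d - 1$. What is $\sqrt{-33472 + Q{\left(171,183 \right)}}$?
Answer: $\sqrt{-33472 + \sqrt{415}} \approx 182.9 i$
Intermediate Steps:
$q{\left(d \right)} = -1 + d$
$G = 244$ ($G = - 4 \left(\left(-30 - 31\right) + \left(-1 + 1\right)\right) = - 4 \left(-61 + 0\right) = \left(-4\right) \left(-61\right) = 244$)
$Q{\left(R,j \right)} = \sqrt{244 + R}$
$\sqrt{-33472 + Q{\left(171,183 \right)}} = \sqrt{-33472 + \sqrt{244 + 171}} = \sqrt{-33472 + \sqrt{415}}$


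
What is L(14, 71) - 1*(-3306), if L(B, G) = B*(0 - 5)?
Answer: 3236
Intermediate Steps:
L(B, G) = -5*B (L(B, G) = B*(-5) = -5*B)
L(14, 71) - 1*(-3306) = -5*14 - 1*(-3306) = -70 + 3306 = 3236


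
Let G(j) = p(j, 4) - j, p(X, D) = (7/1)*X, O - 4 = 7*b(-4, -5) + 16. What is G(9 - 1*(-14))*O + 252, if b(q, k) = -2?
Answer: 1080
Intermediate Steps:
O = 6 (O = 4 + (7*(-2) + 16) = 4 + (-14 + 16) = 4 + 2 = 6)
p(X, D) = 7*X (p(X, D) = (7*1)*X = 7*X)
G(j) = 6*j (G(j) = 7*j - j = 6*j)
G(9 - 1*(-14))*O + 252 = (6*(9 - 1*(-14)))*6 + 252 = (6*(9 + 14))*6 + 252 = (6*23)*6 + 252 = 138*6 + 252 = 828 + 252 = 1080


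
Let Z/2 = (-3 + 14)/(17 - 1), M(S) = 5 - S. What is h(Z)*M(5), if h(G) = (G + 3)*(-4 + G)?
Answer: 0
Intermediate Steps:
Z = 11/8 (Z = 2*((-3 + 14)/(17 - 1)) = 2*(11/16) = 11/8 ≈ 1.3750)
h(G) = (-4 + G)*(3 + G) (h(G) = (3 + G)*(-4 + G) = (-4 + G)*(3 + G))
h(Z)*M(5) = (-12 + (11/8)² - 1*11/8)*(5 - 1*5) = (-12 + 121/64 - 11/8)*(5 - 5) = -735/64*0 = 0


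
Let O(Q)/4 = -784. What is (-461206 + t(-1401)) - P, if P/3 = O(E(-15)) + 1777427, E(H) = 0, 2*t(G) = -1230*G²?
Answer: -1212906694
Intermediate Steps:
t(G) = -615*G² (t(G) = (-1230*G²)/2 = -615*G²)
O(Q) = -3136 (O(Q) = 4*(-784) = -3136)
P = 5322873 (P = 3*(-3136 + 1777427) = 3*1774291 = 5322873)
(-461206 + t(-1401)) - P = (-461206 - 615*(-1401)²) - 1*5322873 = (-461206 - 615*1962801) - 5322873 = (-461206 - 1207122615) - 5322873 = -1207583821 - 5322873 = -1212906694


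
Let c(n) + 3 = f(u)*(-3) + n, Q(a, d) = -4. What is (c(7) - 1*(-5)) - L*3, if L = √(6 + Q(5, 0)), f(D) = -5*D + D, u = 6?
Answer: 81 - 3*√2 ≈ 76.757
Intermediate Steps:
f(D) = -4*D
L = √2 (L = √(6 - 4) = √2 ≈ 1.4142)
c(n) = 69 + n (c(n) = -3 + (-4*6*(-3) + n) = -3 + (-24*(-3) + n) = -3 + (72 + n) = 69 + n)
(c(7) - 1*(-5)) - L*3 = ((69 + 7) - 1*(-5)) - √2*3 = (76 + 5) - 3*√2 = 81 - 3*√2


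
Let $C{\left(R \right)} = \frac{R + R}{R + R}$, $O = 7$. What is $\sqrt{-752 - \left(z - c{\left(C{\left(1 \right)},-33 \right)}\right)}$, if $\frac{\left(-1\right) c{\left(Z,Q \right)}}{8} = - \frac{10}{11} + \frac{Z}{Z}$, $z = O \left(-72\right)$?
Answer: $\frac{12 i \sqrt{209}}{11} \approx 15.771 i$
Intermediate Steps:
$C{\left(R \right)} = 1$ ($C{\left(R \right)} = \frac{2 R}{2 R} = 2 R \frac{1}{2 R} = 1$)
$z = -504$ ($z = 7 \left(-72\right) = -504$)
$c{\left(Z,Q \right)} = - \frac{8}{11}$ ($c{\left(Z,Q \right)} = - 8 \left(- \frac{10}{11} + \frac{Z}{Z}\right) = - 8 \left(\left(-10\right) \frac{1}{11} + 1\right) = - 8 \left(- \frac{10}{11} + 1\right) = \left(-8\right) \frac{1}{11} = - \frac{8}{11}$)
$\sqrt{-752 - \left(z - c{\left(C{\left(1 \right)},-33 \right)}\right)} = \sqrt{-752 - - \frac{5536}{11}} = \sqrt{-752 + \left(- \frac{8}{11} + 504\right)} = \sqrt{-752 + \frac{5536}{11}} = \sqrt{- \frac{2736}{11}} = \frac{12 i \sqrt{209}}{11}$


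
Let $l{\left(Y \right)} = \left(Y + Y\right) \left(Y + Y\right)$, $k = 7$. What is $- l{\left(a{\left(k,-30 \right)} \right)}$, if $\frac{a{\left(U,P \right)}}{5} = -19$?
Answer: $-36100$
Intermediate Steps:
$a{\left(U,P \right)} = -95$ ($a{\left(U,P \right)} = 5 \left(-19\right) = -95$)
$l{\left(Y \right)} = 4 Y^{2}$ ($l{\left(Y \right)} = 2 Y 2 Y = 4 Y^{2}$)
$- l{\left(a{\left(k,-30 \right)} \right)} = - 4 \left(-95\right)^{2} = - 4 \cdot 9025 = \left(-1\right) 36100 = -36100$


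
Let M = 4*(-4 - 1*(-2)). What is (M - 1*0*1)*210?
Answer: -1680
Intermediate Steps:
M = -8 (M = 4*(-4 + 2) = 4*(-2) = -8)
(M - 1*0*1)*210 = (-8 - 1*0*1)*210 = (-8 + 0*1)*210 = (-8 + 0)*210 = -8*210 = -1680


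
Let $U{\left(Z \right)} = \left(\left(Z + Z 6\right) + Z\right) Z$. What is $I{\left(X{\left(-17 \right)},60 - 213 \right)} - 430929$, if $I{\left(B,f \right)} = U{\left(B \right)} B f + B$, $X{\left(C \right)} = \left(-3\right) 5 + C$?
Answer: $39677071$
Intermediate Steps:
$X{\left(C \right)} = -15 + C$
$U{\left(Z \right)} = 8 Z^{2}$ ($U{\left(Z \right)} = \left(\left(Z + 6 Z\right) + Z\right) Z = \left(7 Z + Z\right) Z = 8 Z Z = 8 Z^{2}$)
$I{\left(B,f \right)} = B + 8 f B^{3}$ ($I{\left(B,f \right)} = 8 B^{2} B f + B = 8 B^{3} f + B = 8 f B^{3} + B = B + 8 f B^{3}$)
$I{\left(X{\left(-17 \right)},60 - 213 \right)} - 430929 = \left(\left(-15 - 17\right) + 8 \left(60 - 213\right) \left(-15 - 17\right)^{3}\right) - 430929 = \left(-32 + 8 \left(-153\right) \left(-32\right)^{3}\right) - 430929 = \left(-32 + 8 \left(-153\right) \left(-32768\right)\right) - 430929 = \left(-32 + 40108032\right) - 430929 = 40108000 - 430929 = 39677071$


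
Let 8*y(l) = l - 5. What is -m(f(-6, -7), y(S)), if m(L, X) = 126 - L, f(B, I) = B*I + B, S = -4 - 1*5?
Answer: -90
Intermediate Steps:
S = -9 (S = -4 - 5 = -9)
f(B, I) = B + B*I
y(l) = -5/8 + l/8 (y(l) = (l - 5)/8 = (-5 + l)/8 = -5/8 + l/8)
-m(f(-6, -7), y(S)) = -(126 - (-6)*(1 - 7)) = -(126 - (-6)*(-6)) = -(126 - 1*36) = -(126 - 36) = -1*90 = -90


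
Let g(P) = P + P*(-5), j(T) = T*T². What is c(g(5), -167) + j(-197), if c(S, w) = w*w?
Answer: -7617484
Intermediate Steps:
j(T) = T³
g(P) = -4*P (g(P) = P - 5*P = -4*P)
c(S, w) = w²
c(g(5), -167) + j(-197) = (-167)² + (-197)³ = 27889 - 7645373 = -7617484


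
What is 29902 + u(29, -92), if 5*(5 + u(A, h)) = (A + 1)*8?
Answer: 29945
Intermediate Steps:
u(A, h) = -17/5 + 8*A/5 (u(A, h) = -5 + ((A + 1)*8)/5 = -5 + ((1 + A)*8)/5 = -5 + (8 + 8*A)/5 = -5 + (8/5 + 8*A/5) = -17/5 + 8*A/5)
29902 + u(29, -92) = 29902 + (-17/5 + (8/5)*29) = 29902 + (-17/5 + 232/5) = 29902 + 43 = 29945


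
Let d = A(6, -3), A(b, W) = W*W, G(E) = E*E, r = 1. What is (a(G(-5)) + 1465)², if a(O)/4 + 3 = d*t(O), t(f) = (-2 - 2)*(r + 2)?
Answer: 1042441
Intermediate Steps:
G(E) = E²
t(f) = -12 (t(f) = (-2 - 2)*(1 + 2) = -4*3 = -12)
A(b, W) = W²
d = 9 (d = (-3)² = 9)
a(O) = -444 (a(O) = -12 + 4*(9*(-12)) = -12 + 4*(-108) = -12 - 432 = -444)
(a(G(-5)) + 1465)² = (-444 + 1465)² = 1021² = 1042441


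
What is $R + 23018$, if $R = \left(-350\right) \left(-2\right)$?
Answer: $23718$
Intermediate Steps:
$R = 700$
$R + 23018 = 700 + 23018 = 23718$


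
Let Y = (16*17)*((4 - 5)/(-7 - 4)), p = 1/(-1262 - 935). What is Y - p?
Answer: 597595/24167 ≈ 24.728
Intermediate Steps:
p = -1/2197 (p = 1/(-2197) = -1/2197 ≈ -0.00045517)
Y = 272/11 (Y = 272*(-1/(-11)) = 272*(-1*(-1/11)) = 272*(1/11) = 272/11 ≈ 24.727)
Y - p = 272/11 - 1*(-1/2197) = 272/11 + 1/2197 = 597595/24167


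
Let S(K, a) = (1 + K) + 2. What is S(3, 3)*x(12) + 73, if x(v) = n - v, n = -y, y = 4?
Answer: -23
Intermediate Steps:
S(K, a) = 3 + K
n = -4 (n = -1*4 = -4)
x(v) = -4 - v
S(3, 3)*x(12) + 73 = (3 + 3)*(-4 - 1*12) + 73 = 6*(-4 - 12) + 73 = 6*(-16) + 73 = -96 + 73 = -23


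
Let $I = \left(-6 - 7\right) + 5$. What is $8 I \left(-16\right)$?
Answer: $1024$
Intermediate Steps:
$I = -8$ ($I = -13 + 5 = -8$)
$8 I \left(-16\right) = 8 \left(-8\right) \left(-16\right) = \left(-64\right) \left(-16\right) = 1024$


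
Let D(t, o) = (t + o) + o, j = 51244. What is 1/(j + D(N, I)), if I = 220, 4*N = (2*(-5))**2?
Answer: 1/51709 ≈ 1.9339e-5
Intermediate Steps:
N = 25 (N = (2*(-5))**2/4 = (1/4)*(-10)**2 = (1/4)*100 = 25)
D(t, o) = t + 2*o (D(t, o) = (o + t) + o = t + 2*o)
1/(j + D(N, I)) = 1/(51244 + (25 + 2*220)) = 1/(51244 + (25 + 440)) = 1/(51244 + 465) = 1/51709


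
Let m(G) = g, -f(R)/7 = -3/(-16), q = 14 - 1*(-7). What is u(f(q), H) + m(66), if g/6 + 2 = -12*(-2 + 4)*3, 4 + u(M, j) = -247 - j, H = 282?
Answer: -977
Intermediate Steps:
q = 21 (q = 14 + 7 = 21)
f(R) = -21/16 (f(R) = -(-21)/(-16) = -(-21)*(-1)/16 = -7*3/16 = -21/16)
u(M, j) = -251 - j (u(M, j) = -4 + (-247 - j) = -251 - j)
g = -444 (g = -12 + 6*(-12*(-2 + 4)*3) = -12 + 6*(-24*3) = -12 + 6*(-12*6) = -12 + 6*(-72) = -12 - 432 = -444)
m(G) = -444
u(f(q), H) + m(66) = (-251 - 1*282) - 444 = (-251 - 282) - 444 = -533 - 444 = -977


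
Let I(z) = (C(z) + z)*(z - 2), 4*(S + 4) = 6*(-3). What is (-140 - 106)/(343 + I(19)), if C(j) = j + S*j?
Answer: 164/1171 ≈ 0.14005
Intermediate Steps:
S = -17/2 (S = -4 + (6*(-3))/4 = -4 + (¼)*(-18) = -4 - 9/2 = -17/2 ≈ -8.5000)
C(j) = -15*j/2 (C(j) = j - 17*j/2 = -15*j/2)
I(z) = -13*z*(-2 + z)/2 (I(z) = (-15*z/2 + z)*(z - 2) = (-13*z/2)*(-2 + z) = -13*z*(-2 + z)/2)
(-140 - 106)/(343 + I(19)) = (-140 - 106)/(343 + (13/2)*19*(2 - 1*19)) = -246/(343 + (13/2)*19*(2 - 19)) = -246/(343 + (13/2)*19*(-17)) = -246/(343 - 4199/2) = -246/(-3513/2) = -246*(-2/3513) = 164/1171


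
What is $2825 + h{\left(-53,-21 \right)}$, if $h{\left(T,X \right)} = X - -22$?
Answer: $2826$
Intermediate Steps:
$h{\left(T,X \right)} = 22 + X$ ($h{\left(T,X \right)} = X + 22 = 22 + X$)
$2825 + h{\left(-53,-21 \right)} = 2825 + \left(22 - 21\right) = 2825 + 1 = 2826$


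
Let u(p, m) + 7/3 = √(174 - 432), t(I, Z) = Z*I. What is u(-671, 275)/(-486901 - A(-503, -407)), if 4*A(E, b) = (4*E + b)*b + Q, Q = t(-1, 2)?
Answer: 28/8796405 - 4*I*√258/2932135 ≈ 3.1831e-6 - 2.1912e-5*I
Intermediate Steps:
t(I, Z) = I*Z
Q = -2 (Q = -1*2 = -2)
A(E, b) = -½ + b*(b + 4*E)/4 (A(E, b) = ((4*E + b)*b - 2)/4 = ((b + 4*E)*b - 2)/4 = (b*(b + 4*E) - 2)/4 = (-2 + b*(b + 4*E))/4 = -½ + b*(b + 4*E)/4)
u(p, m) = -7/3 + I*√258 (u(p, m) = -7/3 + √(174 - 432) = -7/3 + √(-258) = -7/3 + I*√258)
u(-671, 275)/(-486901 - A(-503, -407)) = (-7/3 + I*√258)/(-486901 - (-½ + (¼)*(-407)² - 503*(-407))) = (-7/3 + I*√258)/(-486901 - (-½ + (¼)*165649 + 204721)) = (-7/3 + I*√258)/(-486901 - (-½ + 165649/4 + 204721)) = (-7/3 + I*√258)/(-486901 - 1*984531/4) = (-7/3 + I*√258)/(-486901 - 984531/4) = (-7/3 + I*√258)/(-2932135/4) = (-7/3 + I*√258)*(-4/2932135) = 28/8796405 - 4*I*√258/2932135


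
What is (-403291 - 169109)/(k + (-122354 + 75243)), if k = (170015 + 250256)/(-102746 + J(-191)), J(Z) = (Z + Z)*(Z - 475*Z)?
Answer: 3970937308320/326825429149 ≈ 12.150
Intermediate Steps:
J(Z) = -948*Z² (J(Z) = (2*Z)*(-474*Z) = -948*Z²)
k = -420271/34686734 (k = (170015 + 250256)/(-102746 - 948*(-191)²) = 420271/(-102746 - 948*36481) = 420271/(-102746 - 34583988) = 420271/(-34686734) = 420271*(-1/34686734) = -420271/34686734 ≈ -0.012116)
(-403291 - 169109)/(k + (-122354 + 75243)) = (-403291 - 169109)/(-420271/34686734 + (-122354 + 75243)) = -572400/(-420271/34686734 - 47111) = -572400/(-1634127145745/34686734) = -572400*(-34686734/1634127145745) = 3970937308320/326825429149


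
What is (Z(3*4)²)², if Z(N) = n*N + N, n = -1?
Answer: 0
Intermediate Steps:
Z(N) = 0 (Z(N) = -N + N = 0)
(Z(3*4)²)² = (0²)² = 0² = 0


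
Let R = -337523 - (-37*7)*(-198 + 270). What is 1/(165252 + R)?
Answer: -1/153623 ≈ -6.5094e-6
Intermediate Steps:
R = -318875 (R = -337523 - (-259)*72 = -337523 - 1*(-18648) = -337523 + 18648 = -318875)
1/(165252 + R) = 1/(165252 - 318875) = 1/(-153623) = -1/153623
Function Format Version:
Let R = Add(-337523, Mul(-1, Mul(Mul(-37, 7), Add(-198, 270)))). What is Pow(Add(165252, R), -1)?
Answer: Rational(-1, 153623) ≈ -6.5094e-6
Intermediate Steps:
R = -318875 (R = Add(-337523, Mul(-1, Mul(-259, 72))) = Add(-337523, Mul(-1, -18648)) = Add(-337523, 18648) = -318875)
Pow(Add(165252, R), -1) = Pow(Add(165252, -318875), -1) = Pow(-153623, -1) = Rational(-1, 153623)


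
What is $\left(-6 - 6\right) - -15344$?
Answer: $15332$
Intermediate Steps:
$\left(-6 - 6\right) - -15344 = \left(-6 - 6\right) + 15344 = -12 + 15344 = 15332$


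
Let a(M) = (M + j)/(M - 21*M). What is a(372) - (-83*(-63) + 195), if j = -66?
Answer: -6725811/1240 ≈ -5424.0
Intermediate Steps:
a(M) = -(-66 + M)/(20*M) (a(M) = (M - 66)/(M - 21*M) = (-66 + M)/((-20*M)) = (-66 + M)*(-1/(20*M)) = -(-66 + M)/(20*M))
a(372) - (-83*(-63) + 195) = (1/20)*(66 - 1*372)/372 - (-83*(-63) + 195) = (1/20)*(1/372)*(66 - 372) - (5229 + 195) = (1/20)*(1/372)*(-306) - 1*5424 = -51/1240 - 5424 = -6725811/1240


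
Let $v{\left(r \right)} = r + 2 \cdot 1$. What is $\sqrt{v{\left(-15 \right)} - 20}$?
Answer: $i \sqrt{33} \approx 5.7446 i$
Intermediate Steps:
$v{\left(r \right)} = 2 + r$ ($v{\left(r \right)} = r + 2 = 2 + r$)
$\sqrt{v{\left(-15 \right)} - 20} = \sqrt{\left(2 - 15\right) - 20} = \sqrt{-13 - 20} = \sqrt{-33} = i \sqrt{33}$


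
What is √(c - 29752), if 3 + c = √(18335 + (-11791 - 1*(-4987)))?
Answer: √(-29755 + √11531) ≈ 172.18*I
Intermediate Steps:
c = -3 + √11531 (c = -3 + √(18335 + (-11791 - 1*(-4987))) = -3 + √(18335 + (-11791 + 4987)) = -3 + √(18335 - 6804) = -3 + √11531 ≈ 104.38)
√(c - 29752) = √((-3 + √11531) - 29752) = √(-29755 + √11531)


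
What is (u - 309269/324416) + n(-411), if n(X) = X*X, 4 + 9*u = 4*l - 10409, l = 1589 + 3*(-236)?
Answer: 490968390979/2919744 ≈ 1.6815e+5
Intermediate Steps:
l = 881 (l = 1589 - 708 = 881)
u = -6889/9 (u = -4/9 + (4*881 - 10409)/9 = -4/9 + (3524 - 10409)/9 = -4/9 + (⅑)*(-6885) = -4/9 - 765 = -6889/9 ≈ -765.44)
n(X) = X²
(u - 309269/324416) + n(-411) = (-6889/9 - 309269/324416) + (-411)² = (-6889/9 - 309269*1/324416) + 168921 = (-6889/9 - 309269/324416) + 168921 = -2237685245/2919744 + 168921 = 490968390979/2919744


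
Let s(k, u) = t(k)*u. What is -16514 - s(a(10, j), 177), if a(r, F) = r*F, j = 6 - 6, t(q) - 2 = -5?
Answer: -15983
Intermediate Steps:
t(q) = -3 (t(q) = 2 - 5 = -3)
j = 0
a(r, F) = F*r
s(k, u) = -3*u
-16514 - s(a(10, j), 177) = -16514 - (-3)*177 = -16514 - 1*(-531) = -16514 + 531 = -15983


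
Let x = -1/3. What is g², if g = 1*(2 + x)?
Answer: 25/9 ≈ 2.7778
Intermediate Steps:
x = -⅓ (x = -1*⅓ = -⅓ ≈ -0.33333)
g = 5/3 (g = 1*(2 - ⅓) = 1*(5/3) = 5/3 ≈ 1.6667)
g² = (5/3)² = 25/9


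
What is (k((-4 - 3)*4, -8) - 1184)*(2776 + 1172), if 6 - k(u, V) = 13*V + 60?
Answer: -4477032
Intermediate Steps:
k(u, V) = -54 - 13*V (k(u, V) = 6 - (13*V + 60) = 6 - (60 + 13*V) = 6 + (-60 - 13*V) = -54 - 13*V)
(k((-4 - 3)*4, -8) - 1184)*(2776 + 1172) = ((-54 - 13*(-8)) - 1184)*(2776 + 1172) = ((-54 + 104) - 1184)*3948 = (50 - 1184)*3948 = -1134*3948 = -4477032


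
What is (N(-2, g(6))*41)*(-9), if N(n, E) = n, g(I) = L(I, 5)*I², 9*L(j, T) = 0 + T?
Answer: 738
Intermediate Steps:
L(j, T) = T/9 (L(j, T) = (0 + T)/9 = T/9)
g(I) = 5*I²/9 (g(I) = ((⅑)*5)*I² = 5*I²/9)
(N(-2, g(6))*41)*(-9) = -2*41*(-9) = -82*(-9) = 738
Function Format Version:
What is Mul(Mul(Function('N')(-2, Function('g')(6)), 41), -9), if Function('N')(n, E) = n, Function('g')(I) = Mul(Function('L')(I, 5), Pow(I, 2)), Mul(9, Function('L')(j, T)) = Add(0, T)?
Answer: 738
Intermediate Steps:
Function('L')(j, T) = Mul(Rational(1, 9), T) (Function('L')(j, T) = Mul(Rational(1, 9), Add(0, T)) = Mul(Rational(1, 9), T))
Function('g')(I) = Mul(Rational(5, 9), Pow(I, 2)) (Function('g')(I) = Mul(Mul(Rational(1, 9), 5), Pow(I, 2)) = Mul(Rational(5, 9), Pow(I, 2)))
Mul(Mul(Function('N')(-2, Function('g')(6)), 41), -9) = Mul(Mul(-2, 41), -9) = Mul(-82, -9) = 738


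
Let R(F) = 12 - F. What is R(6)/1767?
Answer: 2/589 ≈ 0.0033956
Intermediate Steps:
R(6)/1767 = (12 - 1*6)/1767 = (12 - 6)*(1/1767) = 6*(1/1767) = 2/589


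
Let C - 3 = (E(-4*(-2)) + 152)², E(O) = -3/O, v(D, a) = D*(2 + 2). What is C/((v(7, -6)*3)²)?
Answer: 210223/64512 ≈ 3.2587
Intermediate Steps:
v(D, a) = 4*D (v(D, a) = D*4 = 4*D)
C = 1471561/64 (C = 3 + (-3/((-4*(-2))) + 152)² = 3 + (-3/8 + 152)² = 3 + (1213/8)² = 3 + 1471369/64 = 1471561/64 ≈ 22993.)
C/((v(7, -6)*3)²) = 1471561/(64*(((4*7)*3)²)) = 1471561/(64*((28*3)²)) = 1471561/(64*(84²)) = (1471561/64)/7056 = (1471561/64)*(1/7056) = 210223/64512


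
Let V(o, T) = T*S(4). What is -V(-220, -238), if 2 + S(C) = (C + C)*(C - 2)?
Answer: 3332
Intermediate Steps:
S(C) = -2 + 2*C*(-2 + C) (S(C) = -2 + (C + C)*(C - 2) = -2 + (2*C)*(-2 + C) = -2 + 2*C*(-2 + C))
V(o, T) = 14*T (V(o, T) = T*(-2 - 4*4 + 2*4²) = T*(-2 - 16 + 2*16) = T*(-2 - 16 + 32) = T*14 = 14*T)
-V(-220, -238) = -14*(-238) = -1*(-3332) = 3332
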